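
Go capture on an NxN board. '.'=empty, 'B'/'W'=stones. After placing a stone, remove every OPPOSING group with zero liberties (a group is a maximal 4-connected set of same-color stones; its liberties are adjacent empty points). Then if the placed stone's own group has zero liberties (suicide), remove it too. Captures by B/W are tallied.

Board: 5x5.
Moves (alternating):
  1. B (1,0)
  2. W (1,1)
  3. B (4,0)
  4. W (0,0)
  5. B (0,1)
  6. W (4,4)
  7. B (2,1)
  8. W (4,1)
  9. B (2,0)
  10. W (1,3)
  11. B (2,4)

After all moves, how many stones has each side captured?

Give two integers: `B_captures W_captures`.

Move 1: B@(1,0) -> caps B=0 W=0
Move 2: W@(1,1) -> caps B=0 W=0
Move 3: B@(4,0) -> caps B=0 W=0
Move 4: W@(0,0) -> caps B=0 W=0
Move 5: B@(0,1) -> caps B=1 W=0
Move 6: W@(4,4) -> caps B=1 W=0
Move 7: B@(2,1) -> caps B=1 W=0
Move 8: W@(4,1) -> caps B=1 W=0
Move 9: B@(2,0) -> caps B=1 W=0
Move 10: W@(1,3) -> caps B=1 W=0
Move 11: B@(2,4) -> caps B=1 W=0

Answer: 1 0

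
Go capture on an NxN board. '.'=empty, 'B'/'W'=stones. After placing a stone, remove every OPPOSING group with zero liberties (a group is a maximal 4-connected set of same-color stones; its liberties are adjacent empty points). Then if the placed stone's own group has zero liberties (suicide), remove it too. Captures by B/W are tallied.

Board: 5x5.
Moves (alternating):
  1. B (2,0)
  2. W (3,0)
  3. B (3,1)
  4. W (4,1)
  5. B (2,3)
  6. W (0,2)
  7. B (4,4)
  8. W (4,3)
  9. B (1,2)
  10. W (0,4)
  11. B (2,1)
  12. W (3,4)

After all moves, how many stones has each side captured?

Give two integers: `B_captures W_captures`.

Answer: 0 1

Derivation:
Move 1: B@(2,0) -> caps B=0 W=0
Move 2: W@(3,0) -> caps B=0 W=0
Move 3: B@(3,1) -> caps B=0 W=0
Move 4: W@(4,1) -> caps B=0 W=0
Move 5: B@(2,3) -> caps B=0 W=0
Move 6: W@(0,2) -> caps B=0 W=0
Move 7: B@(4,4) -> caps B=0 W=0
Move 8: W@(4,3) -> caps B=0 W=0
Move 9: B@(1,2) -> caps B=0 W=0
Move 10: W@(0,4) -> caps B=0 W=0
Move 11: B@(2,1) -> caps B=0 W=0
Move 12: W@(3,4) -> caps B=0 W=1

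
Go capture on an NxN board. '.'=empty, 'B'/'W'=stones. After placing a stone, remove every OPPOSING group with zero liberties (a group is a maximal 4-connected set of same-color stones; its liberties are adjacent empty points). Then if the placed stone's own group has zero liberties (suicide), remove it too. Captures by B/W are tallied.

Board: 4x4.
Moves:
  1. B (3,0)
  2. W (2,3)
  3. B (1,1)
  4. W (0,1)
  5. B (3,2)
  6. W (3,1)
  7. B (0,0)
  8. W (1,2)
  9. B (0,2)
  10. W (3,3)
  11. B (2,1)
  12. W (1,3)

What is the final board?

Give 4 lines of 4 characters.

Move 1: B@(3,0) -> caps B=0 W=0
Move 2: W@(2,3) -> caps B=0 W=0
Move 3: B@(1,1) -> caps B=0 W=0
Move 4: W@(0,1) -> caps B=0 W=0
Move 5: B@(3,2) -> caps B=0 W=0
Move 6: W@(3,1) -> caps B=0 W=0
Move 7: B@(0,0) -> caps B=0 W=0
Move 8: W@(1,2) -> caps B=0 W=0
Move 9: B@(0,2) -> caps B=1 W=0
Move 10: W@(3,3) -> caps B=1 W=0
Move 11: B@(2,1) -> caps B=2 W=0
Move 12: W@(1,3) -> caps B=2 W=0

Answer: B.B.
.BWW
.B.W
B.BW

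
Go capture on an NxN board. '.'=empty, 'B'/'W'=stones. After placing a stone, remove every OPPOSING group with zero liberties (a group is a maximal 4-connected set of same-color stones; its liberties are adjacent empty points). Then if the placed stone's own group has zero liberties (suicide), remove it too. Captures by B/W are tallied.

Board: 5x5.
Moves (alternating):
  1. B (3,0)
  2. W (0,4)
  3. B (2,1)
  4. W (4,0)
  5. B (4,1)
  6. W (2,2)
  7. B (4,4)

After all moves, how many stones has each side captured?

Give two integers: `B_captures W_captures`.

Move 1: B@(3,0) -> caps B=0 W=0
Move 2: W@(0,4) -> caps B=0 W=0
Move 3: B@(2,1) -> caps B=0 W=0
Move 4: W@(4,0) -> caps B=0 W=0
Move 5: B@(4,1) -> caps B=1 W=0
Move 6: W@(2,2) -> caps B=1 W=0
Move 7: B@(4,4) -> caps B=1 W=0

Answer: 1 0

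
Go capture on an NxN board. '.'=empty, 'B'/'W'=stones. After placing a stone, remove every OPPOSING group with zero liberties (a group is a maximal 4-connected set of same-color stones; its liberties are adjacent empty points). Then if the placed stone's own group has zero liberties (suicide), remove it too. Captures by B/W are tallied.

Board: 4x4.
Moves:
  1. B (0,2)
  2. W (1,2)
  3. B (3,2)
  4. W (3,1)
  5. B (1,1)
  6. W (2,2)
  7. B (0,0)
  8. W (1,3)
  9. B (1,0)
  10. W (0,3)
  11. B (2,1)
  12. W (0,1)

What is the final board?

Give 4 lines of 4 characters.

Move 1: B@(0,2) -> caps B=0 W=0
Move 2: W@(1,2) -> caps B=0 W=0
Move 3: B@(3,2) -> caps B=0 W=0
Move 4: W@(3,1) -> caps B=0 W=0
Move 5: B@(1,1) -> caps B=0 W=0
Move 6: W@(2,2) -> caps B=0 W=0
Move 7: B@(0,0) -> caps B=0 W=0
Move 8: W@(1,3) -> caps B=0 W=0
Move 9: B@(1,0) -> caps B=0 W=0
Move 10: W@(0,3) -> caps B=0 W=0
Move 11: B@(2,1) -> caps B=0 W=0
Move 12: W@(0,1) -> caps B=0 W=1

Answer: BW.W
BBWW
.BW.
.WB.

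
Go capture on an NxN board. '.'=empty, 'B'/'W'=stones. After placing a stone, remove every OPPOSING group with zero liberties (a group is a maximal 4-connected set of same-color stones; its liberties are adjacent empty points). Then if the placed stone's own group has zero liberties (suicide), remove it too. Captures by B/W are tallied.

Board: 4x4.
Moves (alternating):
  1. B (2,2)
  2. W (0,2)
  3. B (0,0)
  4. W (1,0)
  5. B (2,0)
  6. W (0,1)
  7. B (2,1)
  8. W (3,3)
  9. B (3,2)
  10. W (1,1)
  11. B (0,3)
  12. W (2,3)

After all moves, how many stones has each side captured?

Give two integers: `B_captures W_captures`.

Answer: 0 1

Derivation:
Move 1: B@(2,2) -> caps B=0 W=0
Move 2: W@(0,2) -> caps B=0 W=0
Move 3: B@(0,0) -> caps B=0 W=0
Move 4: W@(1,0) -> caps B=0 W=0
Move 5: B@(2,0) -> caps B=0 W=0
Move 6: W@(0,1) -> caps B=0 W=1
Move 7: B@(2,1) -> caps B=0 W=1
Move 8: W@(3,3) -> caps B=0 W=1
Move 9: B@(3,2) -> caps B=0 W=1
Move 10: W@(1,1) -> caps B=0 W=1
Move 11: B@(0,3) -> caps B=0 W=1
Move 12: W@(2,3) -> caps B=0 W=1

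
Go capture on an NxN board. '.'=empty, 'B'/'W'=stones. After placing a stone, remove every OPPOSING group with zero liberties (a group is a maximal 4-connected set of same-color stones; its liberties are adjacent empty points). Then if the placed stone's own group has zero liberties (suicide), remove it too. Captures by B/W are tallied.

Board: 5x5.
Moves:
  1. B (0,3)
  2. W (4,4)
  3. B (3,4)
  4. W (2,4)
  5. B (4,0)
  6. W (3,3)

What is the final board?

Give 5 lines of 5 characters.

Answer: ...B.
.....
....W
...W.
B...W

Derivation:
Move 1: B@(0,3) -> caps B=0 W=0
Move 2: W@(4,4) -> caps B=0 W=0
Move 3: B@(3,4) -> caps B=0 W=0
Move 4: W@(2,4) -> caps B=0 W=0
Move 5: B@(4,0) -> caps B=0 W=0
Move 6: W@(3,3) -> caps B=0 W=1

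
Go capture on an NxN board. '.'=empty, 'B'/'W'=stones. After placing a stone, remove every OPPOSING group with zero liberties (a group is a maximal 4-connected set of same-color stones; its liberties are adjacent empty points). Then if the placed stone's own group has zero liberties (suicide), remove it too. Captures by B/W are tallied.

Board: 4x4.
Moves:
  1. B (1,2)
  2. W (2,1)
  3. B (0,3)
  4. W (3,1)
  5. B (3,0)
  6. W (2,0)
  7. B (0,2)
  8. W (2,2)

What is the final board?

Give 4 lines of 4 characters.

Answer: ..BB
..B.
WWW.
.W..

Derivation:
Move 1: B@(1,2) -> caps B=0 W=0
Move 2: W@(2,1) -> caps B=0 W=0
Move 3: B@(0,3) -> caps B=0 W=0
Move 4: W@(3,1) -> caps B=0 W=0
Move 5: B@(3,0) -> caps B=0 W=0
Move 6: W@(2,0) -> caps B=0 W=1
Move 7: B@(0,2) -> caps B=0 W=1
Move 8: W@(2,2) -> caps B=0 W=1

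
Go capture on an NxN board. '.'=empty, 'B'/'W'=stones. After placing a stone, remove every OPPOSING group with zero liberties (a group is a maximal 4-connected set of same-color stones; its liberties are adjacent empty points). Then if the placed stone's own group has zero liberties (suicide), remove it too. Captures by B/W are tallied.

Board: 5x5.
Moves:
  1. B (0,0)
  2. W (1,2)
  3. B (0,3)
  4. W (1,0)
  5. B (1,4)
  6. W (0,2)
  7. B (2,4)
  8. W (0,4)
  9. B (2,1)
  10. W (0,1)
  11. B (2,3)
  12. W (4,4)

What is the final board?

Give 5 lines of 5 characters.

Answer: .WWB.
W.W.B
.B.BB
.....
....W

Derivation:
Move 1: B@(0,0) -> caps B=0 W=0
Move 2: W@(1,2) -> caps B=0 W=0
Move 3: B@(0,3) -> caps B=0 W=0
Move 4: W@(1,0) -> caps B=0 W=0
Move 5: B@(1,4) -> caps B=0 W=0
Move 6: W@(0,2) -> caps B=0 W=0
Move 7: B@(2,4) -> caps B=0 W=0
Move 8: W@(0,4) -> caps B=0 W=0
Move 9: B@(2,1) -> caps B=0 W=0
Move 10: W@(0,1) -> caps B=0 W=1
Move 11: B@(2,3) -> caps B=0 W=1
Move 12: W@(4,4) -> caps B=0 W=1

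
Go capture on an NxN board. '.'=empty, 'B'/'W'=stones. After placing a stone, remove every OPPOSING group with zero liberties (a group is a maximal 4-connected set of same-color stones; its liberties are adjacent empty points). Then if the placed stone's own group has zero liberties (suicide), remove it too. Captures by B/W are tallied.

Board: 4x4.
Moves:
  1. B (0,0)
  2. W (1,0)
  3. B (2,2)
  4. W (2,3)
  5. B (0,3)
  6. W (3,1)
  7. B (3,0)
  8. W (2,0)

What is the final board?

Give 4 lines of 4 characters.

Move 1: B@(0,0) -> caps B=0 W=0
Move 2: W@(1,0) -> caps B=0 W=0
Move 3: B@(2,2) -> caps B=0 W=0
Move 4: W@(2,3) -> caps B=0 W=0
Move 5: B@(0,3) -> caps B=0 W=0
Move 6: W@(3,1) -> caps B=0 W=0
Move 7: B@(3,0) -> caps B=0 W=0
Move 8: W@(2,0) -> caps B=0 W=1

Answer: B..B
W...
W.BW
.W..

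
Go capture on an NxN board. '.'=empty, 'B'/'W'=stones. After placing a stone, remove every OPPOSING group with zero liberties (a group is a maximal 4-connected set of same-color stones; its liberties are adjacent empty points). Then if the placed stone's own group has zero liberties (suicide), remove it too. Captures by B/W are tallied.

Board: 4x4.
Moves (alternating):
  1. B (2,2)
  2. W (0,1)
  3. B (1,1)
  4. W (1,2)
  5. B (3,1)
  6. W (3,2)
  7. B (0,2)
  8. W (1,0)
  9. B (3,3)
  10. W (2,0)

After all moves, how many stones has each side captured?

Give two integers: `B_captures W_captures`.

Move 1: B@(2,2) -> caps B=0 W=0
Move 2: W@(0,1) -> caps B=0 W=0
Move 3: B@(1,1) -> caps B=0 W=0
Move 4: W@(1,2) -> caps B=0 W=0
Move 5: B@(3,1) -> caps B=0 W=0
Move 6: W@(3,2) -> caps B=0 W=0
Move 7: B@(0,2) -> caps B=0 W=0
Move 8: W@(1,0) -> caps B=0 W=0
Move 9: B@(3,3) -> caps B=1 W=0
Move 10: W@(2,0) -> caps B=1 W=0

Answer: 1 0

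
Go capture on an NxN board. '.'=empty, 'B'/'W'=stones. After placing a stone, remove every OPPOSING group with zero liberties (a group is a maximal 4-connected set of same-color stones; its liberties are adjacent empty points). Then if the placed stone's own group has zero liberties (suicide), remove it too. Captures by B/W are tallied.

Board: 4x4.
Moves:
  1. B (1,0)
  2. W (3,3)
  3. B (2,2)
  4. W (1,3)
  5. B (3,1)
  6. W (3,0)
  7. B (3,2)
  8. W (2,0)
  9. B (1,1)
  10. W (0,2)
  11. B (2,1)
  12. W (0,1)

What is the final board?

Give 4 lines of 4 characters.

Answer: .WW.
BB.W
.BB.
.BBW

Derivation:
Move 1: B@(1,0) -> caps B=0 W=0
Move 2: W@(3,3) -> caps B=0 W=0
Move 3: B@(2,2) -> caps B=0 W=0
Move 4: W@(1,3) -> caps B=0 W=0
Move 5: B@(3,1) -> caps B=0 W=0
Move 6: W@(3,0) -> caps B=0 W=0
Move 7: B@(3,2) -> caps B=0 W=0
Move 8: W@(2,0) -> caps B=0 W=0
Move 9: B@(1,1) -> caps B=0 W=0
Move 10: W@(0,2) -> caps B=0 W=0
Move 11: B@(2,1) -> caps B=2 W=0
Move 12: W@(0,1) -> caps B=2 W=0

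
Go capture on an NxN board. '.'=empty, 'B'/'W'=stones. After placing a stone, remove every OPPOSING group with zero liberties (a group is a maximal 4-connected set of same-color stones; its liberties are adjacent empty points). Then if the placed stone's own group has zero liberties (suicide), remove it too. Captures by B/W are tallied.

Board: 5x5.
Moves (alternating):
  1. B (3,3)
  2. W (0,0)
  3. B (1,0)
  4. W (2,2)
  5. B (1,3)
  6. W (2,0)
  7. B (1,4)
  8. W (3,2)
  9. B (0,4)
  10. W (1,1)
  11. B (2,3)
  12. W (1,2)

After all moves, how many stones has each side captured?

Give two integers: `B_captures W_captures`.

Move 1: B@(3,3) -> caps B=0 W=0
Move 2: W@(0,0) -> caps B=0 W=0
Move 3: B@(1,0) -> caps B=0 W=0
Move 4: W@(2,2) -> caps B=0 W=0
Move 5: B@(1,3) -> caps B=0 W=0
Move 6: W@(2,0) -> caps B=0 W=0
Move 7: B@(1,4) -> caps B=0 W=0
Move 8: W@(3,2) -> caps B=0 W=0
Move 9: B@(0,4) -> caps B=0 W=0
Move 10: W@(1,1) -> caps B=0 W=1
Move 11: B@(2,3) -> caps B=0 W=1
Move 12: W@(1,2) -> caps B=0 W=1

Answer: 0 1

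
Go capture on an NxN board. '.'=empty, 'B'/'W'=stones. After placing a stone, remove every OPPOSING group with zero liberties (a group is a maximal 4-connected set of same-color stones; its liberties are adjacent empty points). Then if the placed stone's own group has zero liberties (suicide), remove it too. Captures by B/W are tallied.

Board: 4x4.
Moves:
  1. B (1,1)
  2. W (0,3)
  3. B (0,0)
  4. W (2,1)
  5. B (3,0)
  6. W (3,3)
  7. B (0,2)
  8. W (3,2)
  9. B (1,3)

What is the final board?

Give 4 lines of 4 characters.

Answer: B.B.
.B.B
.W..
B.WW

Derivation:
Move 1: B@(1,1) -> caps B=0 W=0
Move 2: W@(0,3) -> caps B=0 W=0
Move 3: B@(0,0) -> caps B=0 W=0
Move 4: W@(2,1) -> caps B=0 W=0
Move 5: B@(3,0) -> caps B=0 W=0
Move 6: W@(3,3) -> caps B=0 W=0
Move 7: B@(0,2) -> caps B=0 W=0
Move 8: W@(3,2) -> caps B=0 W=0
Move 9: B@(1,3) -> caps B=1 W=0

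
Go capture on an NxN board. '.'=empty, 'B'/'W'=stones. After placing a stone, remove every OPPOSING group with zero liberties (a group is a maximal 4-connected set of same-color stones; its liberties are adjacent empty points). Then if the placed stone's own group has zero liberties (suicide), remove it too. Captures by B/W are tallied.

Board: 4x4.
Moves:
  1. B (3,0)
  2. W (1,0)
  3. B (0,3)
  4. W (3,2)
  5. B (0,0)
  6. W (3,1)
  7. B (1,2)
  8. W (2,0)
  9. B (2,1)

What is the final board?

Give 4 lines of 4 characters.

Answer: B..B
W.B.
WB..
.WW.

Derivation:
Move 1: B@(3,0) -> caps B=0 W=0
Move 2: W@(1,0) -> caps B=0 W=0
Move 3: B@(0,3) -> caps B=0 W=0
Move 4: W@(3,2) -> caps B=0 W=0
Move 5: B@(0,0) -> caps B=0 W=0
Move 6: W@(3,1) -> caps B=0 W=0
Move 7: B@(1,2) -> caps B=0 W=0
Move 8: W@(2,0) -> caps B=0 W=1
Move 9: B@(2,1) -> caps B=0 W=1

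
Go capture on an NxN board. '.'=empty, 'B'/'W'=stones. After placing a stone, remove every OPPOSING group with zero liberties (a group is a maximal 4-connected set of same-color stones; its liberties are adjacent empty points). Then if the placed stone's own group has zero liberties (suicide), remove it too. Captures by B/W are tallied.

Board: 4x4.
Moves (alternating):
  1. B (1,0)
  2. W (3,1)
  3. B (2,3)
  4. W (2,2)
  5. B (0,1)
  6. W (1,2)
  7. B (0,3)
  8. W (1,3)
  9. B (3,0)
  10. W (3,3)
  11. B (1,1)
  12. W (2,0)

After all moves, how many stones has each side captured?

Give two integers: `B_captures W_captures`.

Move 1: B@(1,0) -> caps B=0 W=0
Move 2: W@(3,1) -> caps B=0 W=0
Move 3: B@(2,3) -> caps B=0 W=0
Move 4: W@(2,2) -> caps B=0 W=0
Move 5: B@(0,1) -> caps B=0 W=0
Move 6: W@(1,2) -> caps B=0 W=0
Move 7: B@(0,3) -> caps B=0 W=0
Move 8: W@(1,3) -> caps B=0 W=0
Move 9: B@(3,0) -> caps B=0 W=0
Move 10: W@(3,3) -> caps B=0 W=1
Move 11: B@(1,1) -> caps B=0 W=1
Move 12: W@(2,0) -> caps B=0 W=2

Answer: 0 2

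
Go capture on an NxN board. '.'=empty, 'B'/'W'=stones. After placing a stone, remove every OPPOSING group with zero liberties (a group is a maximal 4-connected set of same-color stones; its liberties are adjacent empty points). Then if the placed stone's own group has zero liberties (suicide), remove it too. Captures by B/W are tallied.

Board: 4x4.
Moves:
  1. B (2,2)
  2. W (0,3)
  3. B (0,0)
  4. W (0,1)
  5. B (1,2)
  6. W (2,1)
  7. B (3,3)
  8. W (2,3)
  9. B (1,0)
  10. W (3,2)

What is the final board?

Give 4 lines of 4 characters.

Answer: BW.W
B.B.
.WBW
..W.

Derivation:
Move 1: B@(2,2) -> caps B=0 W=0
Move 2: W@(0,3) -> caps B=0 W=0
Move 3: B@(0,0) -> caps B=0 W=0
Move 4: W@(0,1) -> caps B=0 W=0
Move 5: B@(1,2) -> caps B=0 W=0
Move 6: W@(2,1) -> caps B=0 W=0
Move 7: B@(3,3) -> caps B=0 W=0
Move 8: W@(2,3) -> caps B=0 W=0
Move 9: B@(1,0) -> caps B=0 W=0
Move 10: W@(3,2) -> caps B=0 W=1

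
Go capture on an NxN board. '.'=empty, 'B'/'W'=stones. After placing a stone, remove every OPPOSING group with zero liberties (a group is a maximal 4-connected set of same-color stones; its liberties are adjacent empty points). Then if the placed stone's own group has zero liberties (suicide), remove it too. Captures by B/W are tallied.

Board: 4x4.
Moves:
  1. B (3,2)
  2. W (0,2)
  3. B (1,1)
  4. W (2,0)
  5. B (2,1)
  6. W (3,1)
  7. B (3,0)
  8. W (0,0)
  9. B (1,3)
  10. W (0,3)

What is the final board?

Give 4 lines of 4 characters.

Move 1: B@(3,2) -> caps B=0 W=0
Move 2: W@(0,2) -> caps B=0 W=0
Move 3: B@(1,1) -> caps B=0 W=0
Move 4: W@(2,0) -> caps B=0 W=0
Move 5: B@(2,1) -> caps B=0 W=0
Move 6: W@(3,1) -> caps B=0 W=0
Move 7: B@(3,0) -> caps B=1 W=0
Move 8: W@(0,0) -> caps B=1 W=0
Move 9: B@(1,3) -> caps B=1 W=0
Move 10: W@(0,3) -> caps B=1 W=0

Answer: W.WW
.B.B
WB..
B.B.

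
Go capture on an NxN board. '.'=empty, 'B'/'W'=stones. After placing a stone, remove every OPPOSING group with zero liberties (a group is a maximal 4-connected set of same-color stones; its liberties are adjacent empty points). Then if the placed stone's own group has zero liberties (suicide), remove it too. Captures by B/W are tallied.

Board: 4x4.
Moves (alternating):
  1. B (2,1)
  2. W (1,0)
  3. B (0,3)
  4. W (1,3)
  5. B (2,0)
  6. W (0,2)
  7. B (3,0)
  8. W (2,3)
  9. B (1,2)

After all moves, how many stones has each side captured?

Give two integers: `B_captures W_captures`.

Answer: 0 1

Derivation:
Move 1: B@(2,1) -> caps B=0 W=0
Move 2: W@(1,0) -> caps B=0 W=0
Move 3: B@(0,3) -> caps B=0 W=0
Move 4: W@(1,3) -> caps B=0 W=0
Move 5: B@(2,0) -> caps B=0 W=0
Move 6: W@(0,2) -> caps B=0 W=1
Move 7: B@(3,0) -> caps B=0 W=1
Move 8: W@(2,3) -> caps B=0 W=1
Move 9: B@(1,2) -> caps B=0 W=1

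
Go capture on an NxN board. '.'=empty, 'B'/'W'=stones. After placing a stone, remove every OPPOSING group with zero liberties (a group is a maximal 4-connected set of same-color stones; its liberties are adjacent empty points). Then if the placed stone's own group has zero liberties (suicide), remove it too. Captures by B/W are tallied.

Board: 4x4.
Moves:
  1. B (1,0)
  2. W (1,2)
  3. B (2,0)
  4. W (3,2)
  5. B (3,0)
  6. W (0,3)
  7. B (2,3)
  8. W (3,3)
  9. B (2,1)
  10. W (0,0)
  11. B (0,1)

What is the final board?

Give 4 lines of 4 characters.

Move 1: B@(1,0) -> caps B=0 W=0
Move 2: W@(1,2) -> caps B=0 W=0
Move 3: B@(2,0) -> caps B=0 W=0
Move 4: W@(3,2) -> caps B=0 W=0
Move 5: B@(3,0) -> caps B=0 W=0
Move 6: W@(0,3) -> caps B=0 W=0
Move 7: B@(2,3) -> caps B=0 W=0
Move 8: W@(3,3) -> caps B=0 W=0
Move 9: B@(2,1) -> caps B=0 W=0
Move 10: W@(0,0) -> caps B=0 W=0
Move 11: B@(0,1) -> caps B=1 W=0

Answer: .B.W
B.W.
BB.B
B.WW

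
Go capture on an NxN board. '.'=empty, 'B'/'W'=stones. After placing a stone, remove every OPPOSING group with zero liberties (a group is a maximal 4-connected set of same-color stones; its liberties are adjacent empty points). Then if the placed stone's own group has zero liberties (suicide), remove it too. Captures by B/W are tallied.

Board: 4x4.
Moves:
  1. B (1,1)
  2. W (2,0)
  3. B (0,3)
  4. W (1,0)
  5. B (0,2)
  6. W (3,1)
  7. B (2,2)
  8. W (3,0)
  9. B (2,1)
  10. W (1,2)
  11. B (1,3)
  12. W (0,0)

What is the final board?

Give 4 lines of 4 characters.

Answer: W.BB
WB.B
WBB.
WW..

Derivation:
Move 1: B@(1,1) -> caps B=0 W=0
Move 2: W@(2,0) -> caps B=0 W=0
Move 3: B@(0,3) -> caps B=0 W=0
Move 4: W@(1,0) -> caps B=0 W=0
Move 5: B@(0,2) -> caps B=0 W=0
Move 6: W@(3,1) -> caps B=0 W=0
Move 7: B@(2,2) -> caps B=0 W=0
Move 8: W@(3,0) -> caps B=0 W=0
Move 9: B@(2,1) -> caps B=0 W=0
Move 10: W@(1,2) -> caps B=0 W=0
Move 11: B@(1,3) -> caps B=1 W=0
Move 12: W@(0,0) -> caps B=1 W=0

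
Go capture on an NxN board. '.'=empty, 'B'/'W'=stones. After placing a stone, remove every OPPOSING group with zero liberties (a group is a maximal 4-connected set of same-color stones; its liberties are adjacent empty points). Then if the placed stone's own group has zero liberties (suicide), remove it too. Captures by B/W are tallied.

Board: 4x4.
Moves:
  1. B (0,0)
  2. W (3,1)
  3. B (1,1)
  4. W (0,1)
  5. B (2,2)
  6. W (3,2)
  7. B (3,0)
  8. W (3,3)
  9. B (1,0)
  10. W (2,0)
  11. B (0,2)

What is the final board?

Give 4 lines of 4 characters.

Move 1: B@(0,0) -> caps B=0 W=0
Move 2: W@(3,1) -> caps B=0 W=0
Move 3: B@(1,1) -> caps B=0 W=0
Move 4: W@(0,1) -> caps B=0 W=0
Move 5: B@(2,2) -> caps B=0 W=0
Move 6: W@(3,2) -> caps B=0 W=0
Move 7: B@(3,0) -> caps B=0 W=0
Move 8: W@(3,3) -> caps B=0 W=0
Move 9: B@(1,0) -> caps B=0 W=0
Move 10: W@(2,0) -> caps B=0 W=1
Move 11: B@(0,2) -> caps B=1 W=1

Answer: B.B.
BB..
W.B.
.WWW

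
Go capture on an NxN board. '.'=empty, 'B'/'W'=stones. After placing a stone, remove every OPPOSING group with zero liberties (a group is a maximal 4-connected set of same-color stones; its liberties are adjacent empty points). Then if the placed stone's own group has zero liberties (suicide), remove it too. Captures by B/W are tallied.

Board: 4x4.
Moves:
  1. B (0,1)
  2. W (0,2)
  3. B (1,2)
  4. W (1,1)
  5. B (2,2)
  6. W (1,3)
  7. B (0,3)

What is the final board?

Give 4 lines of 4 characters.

Answer: .B.B
.WBW
..B.
....

Derivation:
Move 1: B@(0,1) -> caps B=0 W=0
Move 2: W@(0,2) -> caps B=0 W=0
Move 3: B@(1,2) -> caps B=0 W=0
Move 4: W@(1,1) -> caps B=0 W=0
Move 5: B@(2,2) -> caps B=0 W=0
Move 6: W@(1,3) -> caps B=0 W=0
Move 7: B@(0,3) -> caps B=1 W=0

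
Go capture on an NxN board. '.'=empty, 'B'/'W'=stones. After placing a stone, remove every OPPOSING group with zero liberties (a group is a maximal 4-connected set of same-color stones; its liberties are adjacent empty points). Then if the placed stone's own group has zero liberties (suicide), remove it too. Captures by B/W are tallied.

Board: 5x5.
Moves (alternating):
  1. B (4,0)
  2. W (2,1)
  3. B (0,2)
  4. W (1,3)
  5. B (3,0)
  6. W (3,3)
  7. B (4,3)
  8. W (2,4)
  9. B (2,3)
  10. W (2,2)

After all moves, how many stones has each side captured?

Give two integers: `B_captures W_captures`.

Answer: 0 1

Derivation:
Move 1: B@(4,0) -> caps B=0 W=0
Move 2: W@(2,1) -> caps B=0 W=0
Move 3: B@(0,2) -> caps B=0 W=0
Move 4: W@(1,3) -> caps B=0 W=0
Move 5: B@(3,0) -> caps B=0 W=0
Move 6: W@(3,3) -> caps B=0 W=0
Move 7: B@(4,3) -> caps B=0 W=0
Move 8: W@(2,4) -> caps B=0 W=0
Move 9: B@(2,3) -> caps B=0 W=0
Move 10: W@(2,2) -> caps B=0 W=1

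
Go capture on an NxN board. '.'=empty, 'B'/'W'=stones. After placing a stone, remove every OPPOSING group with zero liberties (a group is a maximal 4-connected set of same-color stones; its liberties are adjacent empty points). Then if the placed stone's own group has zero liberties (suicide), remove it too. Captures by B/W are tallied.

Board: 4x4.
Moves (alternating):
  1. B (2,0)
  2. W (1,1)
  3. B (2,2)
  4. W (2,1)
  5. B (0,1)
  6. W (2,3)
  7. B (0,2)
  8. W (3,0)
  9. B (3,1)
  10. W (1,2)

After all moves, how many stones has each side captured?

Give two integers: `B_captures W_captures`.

Move 1: B@(2,0) -> caps B=0 W=0
Move 2: W@(1,1) -> caps B=0 W=0
Move 3: B@(2,2) -> caps B=0 W=0
Move 4: W@(2,1) -> caps B=0 W=0
Move 5: B@(0,1) -> caps B=0 W=0
Move 6: W@(2,3) -> caps B=0 W=0
Move 7: B@(0,2) -> caps B=0 W=0
Move 8: W@(3,0) -> caps B=0 W=0
Move 9: B@(3,1) -> caps B=1 W=0
Move 10: W@(1,2) -> caps B=1 W=0

Answer: 1 0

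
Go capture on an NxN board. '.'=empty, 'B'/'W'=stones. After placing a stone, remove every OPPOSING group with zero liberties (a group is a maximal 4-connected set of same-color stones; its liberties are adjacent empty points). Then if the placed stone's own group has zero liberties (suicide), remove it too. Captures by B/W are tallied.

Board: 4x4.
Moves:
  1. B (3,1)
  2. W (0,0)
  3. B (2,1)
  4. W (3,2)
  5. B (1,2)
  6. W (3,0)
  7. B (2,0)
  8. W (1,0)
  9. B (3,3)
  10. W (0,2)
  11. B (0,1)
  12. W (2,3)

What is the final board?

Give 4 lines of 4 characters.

Move 1: B@(3,1) -> caps B=0 W=0
Move 2: W@(0,0) -> caps B=0 W=0
Move 3: B@(2,1) -> caps B=0 W=0
Move 4: W@(3,2) -> caps B=0 W=0
Move 5: B@(1,2) -> caps B=0 W=0
Move 6: W@(3,0) -> caps B=0 W=0
Move 7: B@(2,0) -> caps B=1 W=0
Move 8: W@(1,0) -> caps B=1 W=0
Move 9: B@(3,3) -> caps B=1 W=0
Move 10: W@(0,2) -> caps B=1 W=0
Move 11: B@(0,1) -> caps B=1 W=0
Move 12: W@(2,3) -> caps B=1 W=1

Answer: WBW.
W.B.
BB.W
.BW.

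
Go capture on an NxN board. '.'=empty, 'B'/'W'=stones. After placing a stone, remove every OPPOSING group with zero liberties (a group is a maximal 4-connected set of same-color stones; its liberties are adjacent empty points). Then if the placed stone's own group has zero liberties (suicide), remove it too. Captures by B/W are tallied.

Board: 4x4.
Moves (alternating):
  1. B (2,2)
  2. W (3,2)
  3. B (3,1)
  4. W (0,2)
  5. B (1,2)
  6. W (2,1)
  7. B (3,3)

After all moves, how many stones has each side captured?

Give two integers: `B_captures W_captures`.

Move 1: B@(2,2) -> caps B=0 W=0
Move 2: W@(3,2) -> caps B=0 W=0
Move 3: B@(3,1) -> caps B=0 W=0
Move 4: W@(0,2) -> caps B=0 W=0
Move 5: B@(1,2) -> caps B=0 W=0
Move 6: W@(2,1) -> caps B=0 W=0
Move 7: B@(3,3) -> caps B=1 W=0

Answer: 1 0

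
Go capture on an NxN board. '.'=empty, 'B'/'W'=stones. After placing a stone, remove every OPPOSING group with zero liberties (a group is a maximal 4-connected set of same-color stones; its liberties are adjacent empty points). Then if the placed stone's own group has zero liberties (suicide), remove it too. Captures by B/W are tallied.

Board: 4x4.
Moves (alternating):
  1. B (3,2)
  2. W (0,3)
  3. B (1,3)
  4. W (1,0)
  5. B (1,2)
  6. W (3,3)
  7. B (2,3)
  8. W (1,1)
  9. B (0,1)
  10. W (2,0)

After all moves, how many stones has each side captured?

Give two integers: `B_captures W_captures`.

Move 1: B@(3,2) -> caps B=0 W=0
Move 2: W@(0,3) -> caps B=0 W=0
Move 3: B@(1,3) -> caps B=0 W=0
Move 4: W@(1,0) -> caps B=0 W=0
Move 5: B@(1,2) -> caps B=0 W=0
Move 6: W@(3,3) -> caps B=0 W=0
Move 7: B@(2,3) -> caps B=1 W=0
Move 8: W@(1,1) -> caps B=1 W=0
Move 9: B@(0,1) -> caps B=1 W=0
Move 10: W@(2,0) -> caps B=1 W=0

Answer: 1 0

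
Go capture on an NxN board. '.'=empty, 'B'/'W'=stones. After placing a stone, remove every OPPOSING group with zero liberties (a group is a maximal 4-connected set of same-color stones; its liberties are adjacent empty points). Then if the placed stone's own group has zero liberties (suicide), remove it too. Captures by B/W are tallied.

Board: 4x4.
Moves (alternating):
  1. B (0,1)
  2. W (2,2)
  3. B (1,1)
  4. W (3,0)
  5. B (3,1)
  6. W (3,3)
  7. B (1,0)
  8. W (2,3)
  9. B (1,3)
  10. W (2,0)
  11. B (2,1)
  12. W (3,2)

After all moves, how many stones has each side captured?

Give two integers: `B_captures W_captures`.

Answer: 2 0

Derivation:
Move 1: B@(0,1) -> caps B=0 W=0
Move 2: W@(2,2) -> caps B=0 W=0
Move 3: B@(1,1) -> caps B=0 W=0
Move 4: W@(3,0) -> caps B=0 W=0
Move 5: B@(3,1) -> caps B=0 W=0
Move 6: W@(3,3) -> caps B=0 W=0
Move 7: B@(1,0) -> caps B=0 W=0
Move 8: W@(2,3) -> caps B=0 W=0
Move 9: B@(1,3) -> caps B=0 W=0
Move 10: W@(2,0) -> caps B=0 W=0
Move 11: B@(2,1) -> caps B=2 W=0
Move 12: W@(3,2) -> caps B=2 W=0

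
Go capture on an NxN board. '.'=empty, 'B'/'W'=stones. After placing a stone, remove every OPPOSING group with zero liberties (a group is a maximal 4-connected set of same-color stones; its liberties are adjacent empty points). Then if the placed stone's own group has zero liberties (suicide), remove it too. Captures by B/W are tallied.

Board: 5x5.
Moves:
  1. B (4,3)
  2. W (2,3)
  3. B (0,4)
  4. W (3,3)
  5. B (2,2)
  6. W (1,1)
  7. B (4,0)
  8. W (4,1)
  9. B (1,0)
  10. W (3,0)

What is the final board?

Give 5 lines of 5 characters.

Move 1: B@(4,3) -> caps B=0 W=0
Move 2: W@(2,3) -> caps B=0 W=0
Move 3: B@(0,4) -> caps B=0 W=0
Move 4: W@(3,3) -> caps B=0 W=0
Move 5: B@(2,2) -> caps B=0 W=0
Move 6: W@(1,1) -> caps B=0 W=0
Move 7: B@(4,0) -> caps B=0 W=0
Move 8: W@(4,1) -> caps B=0 W=0
Move 9: B@(1,0) -> caps B=0 W=0
Move 10: W@(3,0) -> caps B=0 W=1

Answer: ....B
BW...
..BW.
W..W.
.W.B.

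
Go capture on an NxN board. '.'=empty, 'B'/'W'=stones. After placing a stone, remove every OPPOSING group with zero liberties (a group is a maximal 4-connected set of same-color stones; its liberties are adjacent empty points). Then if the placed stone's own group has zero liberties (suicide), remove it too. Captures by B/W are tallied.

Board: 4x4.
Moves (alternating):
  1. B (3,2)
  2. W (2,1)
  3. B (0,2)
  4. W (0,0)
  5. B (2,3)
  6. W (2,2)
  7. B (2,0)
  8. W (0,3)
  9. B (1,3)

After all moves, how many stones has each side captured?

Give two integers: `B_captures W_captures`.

Answer: 1 0

Derivation:
Move 1: B@(3,2) -> caps B=0 W=0
Move 2: W@(2,1) -> caps B=0 W=0
Move 3: B@(0,2) -> caps B=0 W=0
Move 4: W@(0,0) -> caps B=0 W=0
Move 5: B@(2,3) -> caps B=0 W=0
Move 6: W@(2,2) -> caps B=0 W=0
Move 7: B@(2,0) -> caps B=0 W=0
Move 8: W@(0,3) -> caps B=0 W=0
Move 9: B@(1,3) -> caps B=1 W=0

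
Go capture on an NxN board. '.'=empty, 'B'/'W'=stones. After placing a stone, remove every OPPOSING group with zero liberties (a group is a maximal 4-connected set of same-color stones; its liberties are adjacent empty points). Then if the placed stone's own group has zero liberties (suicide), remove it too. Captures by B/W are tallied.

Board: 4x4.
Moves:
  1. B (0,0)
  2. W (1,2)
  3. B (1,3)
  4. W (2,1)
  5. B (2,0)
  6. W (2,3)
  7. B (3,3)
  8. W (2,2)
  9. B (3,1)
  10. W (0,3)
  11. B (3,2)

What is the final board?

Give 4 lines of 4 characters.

Answer: B..W
..W.
BWWW
.BBB

Derivation:
Move 1: B@(0,0) -> caps B=0 W=0
Move 2: W@(1,2) -> caps B=0 W=0
Move 3: B@(1,3) -> caps B=0 W=0
Move 4: W@(2,1) -> caps B=0 W=0
Move 5: B@(2,0) -> caps B=0 W=0
Move 6: W@(2,3) -> caps B=0 W=0
Move 7: B@(3,3) -> caps B=0 W=0
Move 8: W@(2,2) -> caps B=0 W=0
Move 9: B@(3,1) -> caps B=0 W=0
Move 10: W@(0,3) -> caps B=0 W=1
Move 11: B@(3,2) -> caps B=0 W=1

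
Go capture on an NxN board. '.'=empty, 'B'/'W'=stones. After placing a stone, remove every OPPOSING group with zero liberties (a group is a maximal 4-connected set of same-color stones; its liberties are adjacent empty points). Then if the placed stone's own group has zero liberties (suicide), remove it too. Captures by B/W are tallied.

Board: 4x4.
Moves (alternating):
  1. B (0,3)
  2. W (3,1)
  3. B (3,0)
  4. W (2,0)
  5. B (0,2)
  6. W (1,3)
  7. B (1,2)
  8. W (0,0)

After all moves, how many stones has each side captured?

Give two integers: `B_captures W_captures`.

Move 1: B@(0,3) -> caps B=0 W=0
Move 2: W@(3,1) -> caps B=0 W=0
Move 3: B@(3,0) -> caps B=0 W=0
Move 4: W@(2,0) -> caps B=0 W=1
Move 5: B@(0,2) -> caps B=0 W=1
Move 6: W@(1,3) -> caps B=0 W=1
Move 7: B@(1,2) -> caps B=0 W=1
Move 8: W@(0,0) -> caps B=0 W=1

Answer: 0 1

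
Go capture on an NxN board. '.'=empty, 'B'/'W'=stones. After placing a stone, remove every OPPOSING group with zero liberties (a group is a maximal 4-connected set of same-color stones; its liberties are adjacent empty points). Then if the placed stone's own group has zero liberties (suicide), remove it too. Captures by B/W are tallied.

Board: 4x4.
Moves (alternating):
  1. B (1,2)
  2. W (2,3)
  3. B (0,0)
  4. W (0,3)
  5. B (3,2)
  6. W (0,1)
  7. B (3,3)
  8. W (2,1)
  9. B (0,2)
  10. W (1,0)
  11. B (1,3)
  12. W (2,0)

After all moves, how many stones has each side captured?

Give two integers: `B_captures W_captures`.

Move 1: B@(1,2) -> caps B=0 W=0
Move 2: W@(2,3) -> caps B=0 W=0
Move 3: B@(0,0) -> caps B=0 W=0
Move 4: W@(0,3) -> caps B=0 W=0
Move 5: B@(3,2) -> caps B=0 W=0
Move 6: W@(0,1) -> caps B=0 W=0
Move 7: B@(3,3) -> caps B=0 W=0
Move 8: W@(2,1) -> caps B=0 W=0
Move 9: B@(0,2) -> caps B=0 W=0
Move 10: W@(1,0) -> caps B=0 W=1
Move 11: B@(1,3) -> caps B=1 W=1
Move 12: W@(2,0) -> caps B=1 W=1

Answer: 1 1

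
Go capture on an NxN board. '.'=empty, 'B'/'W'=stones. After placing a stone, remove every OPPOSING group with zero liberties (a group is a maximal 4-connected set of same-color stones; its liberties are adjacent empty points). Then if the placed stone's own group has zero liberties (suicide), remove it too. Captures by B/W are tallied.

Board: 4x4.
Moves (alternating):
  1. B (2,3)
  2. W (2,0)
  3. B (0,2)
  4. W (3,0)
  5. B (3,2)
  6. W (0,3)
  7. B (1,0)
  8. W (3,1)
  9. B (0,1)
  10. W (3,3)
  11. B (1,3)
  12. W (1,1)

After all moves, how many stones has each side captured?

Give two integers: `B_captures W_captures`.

Move 1: B@(2,3) -> caps B=0 W=0
Move 2: W@(2,0) -> caps B=0 W=0
Move 3: B@(0,2) -> caps B=0 W=0
Move 4: W@(3,0) -> caps B=0 W=0
Move 5: B@(3,2) -> caps B=0 W=0
Move 6: W@(0,3) -> caps B=0 W=0
Move 7: B@(1,0) -> caps B=0 W=0
Move 8: W@(3,1) -> caps B=0 W=0
Move 9: B@(0,1) -> caps B=0 W=0
Move 10: W@(3,3) -> caps B=0 W=0
Move 11: B@(1,3) -> caps B=1 W=0
Move 12: W@(1,1) -> caps B=1 W=0

Answer: 1 0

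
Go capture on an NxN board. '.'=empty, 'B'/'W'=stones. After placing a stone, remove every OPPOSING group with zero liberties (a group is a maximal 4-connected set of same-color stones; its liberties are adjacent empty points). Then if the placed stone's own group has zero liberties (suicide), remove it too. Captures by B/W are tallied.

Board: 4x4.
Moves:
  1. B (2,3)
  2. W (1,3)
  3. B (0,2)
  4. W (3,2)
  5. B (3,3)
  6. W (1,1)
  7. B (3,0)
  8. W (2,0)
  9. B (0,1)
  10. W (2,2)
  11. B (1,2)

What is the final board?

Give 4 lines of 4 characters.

Move 1: B@(2,3) -> caps B=0 W=0
Move 2: W@(1,3) -> caps B=0 W=0
Move 3: B@(0,2) -> caps B=0 W=0
Move 4: W@(3,2) -> caps B=0 W=0
Move 5: B@(3,3) -> caps B=0 W=0
Move 6: W@(1,1) -> caps B=0 W=0
Move 7: B@(3,0) -> caps B=0 W=0
Move 8: W@(2,0) -> caps B=0 W=0
Move 9: B@(0,1) -> caps B=0 W=0
Move 10: W@(2,2) -> caps B=0 W=2
Move 11: B@(1,2) -> caps B=0 W=2

Answer: .BB.
.WBW
W.W.
B.W.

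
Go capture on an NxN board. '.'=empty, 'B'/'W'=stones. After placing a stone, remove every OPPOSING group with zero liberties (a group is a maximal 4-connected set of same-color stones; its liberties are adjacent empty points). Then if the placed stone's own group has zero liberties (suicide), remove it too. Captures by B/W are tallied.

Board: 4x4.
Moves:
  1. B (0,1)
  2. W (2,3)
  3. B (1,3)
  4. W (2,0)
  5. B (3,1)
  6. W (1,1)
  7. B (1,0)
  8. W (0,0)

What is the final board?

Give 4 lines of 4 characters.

Answer: WB..
.W.B
W..W
.B..

Derivation:
Move 1: B@(0,1) -> caps B=0 W=0
Move 2: W@(2,3) -> caps B=0 W=0
Move 3: B@(1,3) -> caps B=0 W=0
Move 4: W@(2,0) -> caps B=0 W=0
Move 5: B@(3,1) -> caps B=0 W=0
Move 6: W@(1,1) -> caps B=0 W=0
Move 7: B@(1,0) -> caps B=0 W=0
Move 8: W@(0,0) -> caps B=0 W=1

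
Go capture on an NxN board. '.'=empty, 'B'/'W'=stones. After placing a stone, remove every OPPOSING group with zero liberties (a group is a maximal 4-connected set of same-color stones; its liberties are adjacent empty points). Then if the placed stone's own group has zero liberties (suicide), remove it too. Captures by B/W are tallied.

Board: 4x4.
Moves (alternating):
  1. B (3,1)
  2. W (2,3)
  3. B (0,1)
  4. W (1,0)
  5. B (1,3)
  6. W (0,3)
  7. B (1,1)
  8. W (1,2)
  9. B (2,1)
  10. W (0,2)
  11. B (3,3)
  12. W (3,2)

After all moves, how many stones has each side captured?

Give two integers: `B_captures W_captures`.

Move 1: B@(3,1) -> caps B=0 W=0
Move 2: W@(2,3) -> caps B=0 W=0
Move 3: B@(0,1) -> caps B=0 W=0
Move 4: W@(1,0) -> caps B=0 W=0
Move 5: B@(1,3) -> caps B=0 W=0
Move 6: W@(0,3) -> caps B=0 W=0
Move 7: B@(1,1) -> caps B=0 W=0
Move 8: W@(1,2) -> caps B=0 W=1
Move 9: B@(2,1) -> caps B=0 W=1
Move 10: W@(0,2) -> caps B=0 W=1
Move 11: B@(3,3) -> caps B=0 W=1
Move 12: W@(3,2) -> caps B=0 W=2

Answer: 0 2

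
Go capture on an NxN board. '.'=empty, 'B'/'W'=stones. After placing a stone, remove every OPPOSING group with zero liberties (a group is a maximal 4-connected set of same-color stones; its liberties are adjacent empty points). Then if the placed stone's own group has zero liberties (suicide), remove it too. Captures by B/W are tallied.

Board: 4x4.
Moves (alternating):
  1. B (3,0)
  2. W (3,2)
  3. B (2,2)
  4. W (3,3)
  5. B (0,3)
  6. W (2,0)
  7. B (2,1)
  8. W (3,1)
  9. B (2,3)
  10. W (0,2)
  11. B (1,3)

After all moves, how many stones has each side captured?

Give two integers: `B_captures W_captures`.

Answer: 0 1

Derivation:
Move 1: B@(3,0) -> caps B=0 W=0
Move 2: W@(3,2) -> caps B=0 W=0
Move 3: B@(2,2) -> caps B=0 W=0
Move 4: W@(3,3) -> caps B=0 W=0
Move 5: B@(0,3) -> caps B=0 W=0
Move 6: W@(2,0) -> caps B=0 W=0
Move 7: B@(2,1) -> caps B=0 W=0
Move 8: W@(3,1) -> caps B=0 W=1
Move 9: B@(2,3) -> caps B=0 W=1
Move 10: W@(0,2) -> caps B=0 W=1
Move 11: B@(1,3) -> caps B=0 W=1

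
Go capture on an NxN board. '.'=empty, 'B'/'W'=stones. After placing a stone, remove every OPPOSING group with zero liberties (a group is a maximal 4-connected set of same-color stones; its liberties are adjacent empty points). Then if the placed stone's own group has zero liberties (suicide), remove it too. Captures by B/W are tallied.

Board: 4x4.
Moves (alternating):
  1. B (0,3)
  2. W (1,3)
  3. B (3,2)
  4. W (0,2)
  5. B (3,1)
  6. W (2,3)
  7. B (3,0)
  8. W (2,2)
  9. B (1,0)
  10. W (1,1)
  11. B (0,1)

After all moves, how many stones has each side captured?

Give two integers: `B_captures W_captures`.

Answer: 0 1

Derivation:
Move 1: B@(0,3) -> caps B=0 W=0
Move 2: W@(1,3) -> caps B=0 W=0
Move 3: B@(3,2) -> caps B=0 W=0
Move 4: W@(0,2) -> caps B=0 W=1
Move 5: B@(3,1) -> caps B=0 W=1
Move 6: W@(2,3) -> caps B=0 W=1
Move 7: B@(3,0) -> caps B=0 W=1
Move 8: W@(2,2) -> caps B=0 W=1
Move 9: B@(1,0) -> caps B=0 W=1
Move 10: W@(1,1) -> caps B=0 W=1
Move 11: B@(0,1) -> caps B=0 W=1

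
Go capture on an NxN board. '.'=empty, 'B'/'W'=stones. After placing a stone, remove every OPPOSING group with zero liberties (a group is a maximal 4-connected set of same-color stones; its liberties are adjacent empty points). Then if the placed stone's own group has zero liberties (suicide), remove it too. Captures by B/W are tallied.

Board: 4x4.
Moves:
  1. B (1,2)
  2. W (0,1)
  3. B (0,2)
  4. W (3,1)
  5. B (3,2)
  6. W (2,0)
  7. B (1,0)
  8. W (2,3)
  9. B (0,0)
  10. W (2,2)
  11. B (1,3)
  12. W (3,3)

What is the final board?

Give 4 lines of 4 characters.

Answer: BWB.
B.BB
W.WW
.W.W

Derivation:
Move 1: B@(1,2) -> caps B=0 W=0
Move 2: W@(0,1) -> caps B=0 W=0
Move 3: B@(0,2) -> caps B=0 W=0
Move 4: W@(3,1) -> caps B=0 W=0
Move 5: B@(3,2) -> caps B=0 W=0
Move 6: W@(2,0) -> caps B=0 W=0
Move 7: B@(1,0) -> caps B=0 W=0
Move 8: W@(2,3) -> caps B=0 W=0
Move 9: B@(0,0) -> caps B=0 W=0
Move 10: W@(2,2) -> caps B=0 W=0
Move 11: B@(1,3) -> caps B=0 W=0
Move 12: W@(3,3) -> caps B=0 W=1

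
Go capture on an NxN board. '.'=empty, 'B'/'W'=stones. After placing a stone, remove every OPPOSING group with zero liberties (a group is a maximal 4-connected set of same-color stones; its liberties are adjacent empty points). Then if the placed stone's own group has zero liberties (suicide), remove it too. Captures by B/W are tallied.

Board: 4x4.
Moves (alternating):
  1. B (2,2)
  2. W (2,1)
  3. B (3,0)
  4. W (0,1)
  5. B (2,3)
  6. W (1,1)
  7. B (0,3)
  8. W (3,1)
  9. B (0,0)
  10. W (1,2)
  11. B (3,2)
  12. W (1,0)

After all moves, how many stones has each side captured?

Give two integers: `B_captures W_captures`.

Move 1: B@(2,2) -> caps B=0 W=0
Move 2: W@(2,1) -> caps B=0 W=0
Move 3: B@(3,0) -> caps B=0 W=0
Move 4: W@(0,1) -> caps B=0 W=0
Move 5: B@(2,3) -> caps B=0 W=0
Move 6: W@(1,1) -> caps B=0 W=0
Move 7: B@(0,3) -> caps B=0 W=0
Move 8: W@(3,1) -> caps B=0 W=0
Move 9: B@(0,0) -> caps B=0 W=0
Move 10: W@(1,2) -> caps B=0 W=0
Move 11: B@(3,2) -> caps B=0 W=0
Move 12: W@(1,0) -> caps B=0 W=1

Answer: 0 1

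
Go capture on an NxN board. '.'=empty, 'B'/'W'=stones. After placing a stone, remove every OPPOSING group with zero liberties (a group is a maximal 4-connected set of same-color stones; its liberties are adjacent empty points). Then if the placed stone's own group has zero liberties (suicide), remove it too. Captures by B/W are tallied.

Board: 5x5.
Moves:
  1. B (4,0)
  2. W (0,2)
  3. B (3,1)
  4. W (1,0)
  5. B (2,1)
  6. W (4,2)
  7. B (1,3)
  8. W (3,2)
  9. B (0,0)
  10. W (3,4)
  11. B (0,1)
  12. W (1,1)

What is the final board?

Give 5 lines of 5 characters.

Answer: ..W..
WW.B.
.B...
.BW.W
B.W..

Derivation:
Move 1: B@(4,0) -> caps B=0 W=0
Move 2: W@(0,2) -> caps B=0 W=0
Move 3: B@(3,1) -> caps B=0 W=0
Move 4: W@(1,0) -> caps B=0 W=0
Move 5: B@(2,1) -> caps B=0 W=0
Move 6: W@(4,2) -> caps B=0 W=0
Move 7: B@(1,3) -> caps B=0 W=0
Move 8: W@(3,2) -> caps B=0 W=0
Move 9: B@(0,0) -> caps B=0 W=0
Move 10: W@(3,4) -> caps B=0 W=0
Move 11: B@(0,1) -> caps B=0 W=0
Move 12: W@(1,1) -> caps B=0 W=2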